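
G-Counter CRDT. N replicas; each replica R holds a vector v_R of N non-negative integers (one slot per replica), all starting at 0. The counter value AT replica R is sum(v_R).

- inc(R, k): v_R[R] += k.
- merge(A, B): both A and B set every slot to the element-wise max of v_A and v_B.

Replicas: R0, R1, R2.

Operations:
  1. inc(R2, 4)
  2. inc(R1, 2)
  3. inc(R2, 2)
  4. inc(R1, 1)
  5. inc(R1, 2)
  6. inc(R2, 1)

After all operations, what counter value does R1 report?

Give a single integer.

Answer: 5

Derivation:
Op 1: inc R2 by 4 -> R2=(0,0,4) value=4
Op 2: inc R1 by 2 -> R1=(0,2,0) value=2
Op 3: inc R2 by 2 -> R2=(0,0,6) value=6
Op 4: inc R1 by 1 -> R1=(0,3,0) value=3
Op 5: inc R1 by 2 -> R1=(0,5,0) value=5
Op 6: inc R2 by 1 -> R2=(0,0,7) value=7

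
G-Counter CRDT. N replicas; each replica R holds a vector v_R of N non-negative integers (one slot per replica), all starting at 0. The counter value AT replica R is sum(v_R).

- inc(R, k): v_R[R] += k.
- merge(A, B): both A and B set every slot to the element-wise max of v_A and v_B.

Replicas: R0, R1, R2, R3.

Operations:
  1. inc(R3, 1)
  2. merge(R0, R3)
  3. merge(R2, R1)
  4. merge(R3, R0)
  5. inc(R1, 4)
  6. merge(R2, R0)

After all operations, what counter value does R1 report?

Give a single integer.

Answer: 4

Derivation:
Op 1: inc R3 by 1 -> R3=(0,0,0,1) value=1
Op 2: merge R0<->R3 -> R0=(0,0,0,1) R3=(0,0,0,1)
Op 3: merge R2<->R1 -> R2=(0,0,0,0) R1=(0,0,0,0)
Op 4: merge R3<->R0 -> R3=(0,0,0,1) R0=(0,0,0,1)
Op 5: inc R1 by 4 -> R1=(0,4,0,0) value=4
Op 6: merge R2<->R0 -> R2=(0,0,0,1) R0=(0,0,0,1)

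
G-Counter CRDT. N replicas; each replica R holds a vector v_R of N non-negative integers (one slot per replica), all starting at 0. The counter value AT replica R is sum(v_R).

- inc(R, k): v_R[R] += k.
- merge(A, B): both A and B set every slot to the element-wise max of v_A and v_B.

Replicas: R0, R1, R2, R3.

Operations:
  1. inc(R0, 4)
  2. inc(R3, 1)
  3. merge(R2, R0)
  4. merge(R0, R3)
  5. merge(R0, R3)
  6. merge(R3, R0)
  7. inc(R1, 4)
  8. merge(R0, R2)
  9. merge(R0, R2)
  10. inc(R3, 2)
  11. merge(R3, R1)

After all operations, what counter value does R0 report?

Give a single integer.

Answer: 5

Derivation:
Op 1: inc R0 by 4 -> R0=(4,0,0,0) value=4
Op 2: inc R3 by 1 -> R3=(0,0,0,1) value=1
Op 3: merge R2<->R0 -> R2=(4,0,0,0) R0=(4,0,0,0)
Op 4: merge R0<->R3 -> R0=(4,0,0,1) R3=(4,0,0,1)
Op 5: merge R0<->R3 -> R0=(4,0,0,1) R3=(4,0,0,1)
Op 6: merge R3<->R0 -> R3=(4,0,0,1) R0=(4,0,0,1)
Op 7: inc R1 by 4 -> R1=(0,4,0,0) value=4
Op 8: merge R0<->R2 -> R0=(4,0,0,1) R2=(4,0,0,1)
Op 9: merge R0<->R2 -> R0=(4,0,0,1) R2=(4,0,0,1)
Op 10: inc R3 by 2 -> R3=(4,0,0,3) value=7
Op 11: merge R3<->R1 -> R3=(4,4,0,3) R1=(4,4,0,3)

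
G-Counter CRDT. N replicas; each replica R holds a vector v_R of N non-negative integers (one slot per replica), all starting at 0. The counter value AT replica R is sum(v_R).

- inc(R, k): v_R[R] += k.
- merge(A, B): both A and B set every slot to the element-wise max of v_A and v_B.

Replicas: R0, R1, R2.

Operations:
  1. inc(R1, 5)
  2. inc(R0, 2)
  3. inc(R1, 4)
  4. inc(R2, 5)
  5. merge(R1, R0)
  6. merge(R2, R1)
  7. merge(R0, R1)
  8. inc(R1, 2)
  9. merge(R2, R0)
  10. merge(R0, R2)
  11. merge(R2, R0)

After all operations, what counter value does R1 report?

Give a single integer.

Answer: 18

Derivation:
Op 1: inc R1 by 5 -> R1=(0,5,0) value=5
Op 2: inc R0 by 2 -> R0=(2,0,0) value=2
Op 3: inc R1 by 4 -> R1=(0,9,0) value=9
Op 4: inc R2 by 5 -> R2=(0,0,5) value=5
Op 5: merge R1<->R0 -> R1=(2,9,0) R0=(2,9,0)
Op 6: merge R2<->R1 -> R2=(2,9,5) R1=(2,9,5)
Op 7: merge R0<->R1 -> R0=(2,9,5) R1=(2,9,5)
Op 8: inc R1 by 2 -> R1=(2,11,5) value=18
Op 9: merge R2<->R0 -> R2=(2,9,5) R0=(2,9,5)
Op 10: merge R0<->R2 -> R0=(2,9,5) R2=(2,9,5)
Op 11: merge R2<->R0 -> R2=(2,9,5) R0=(2,9,5)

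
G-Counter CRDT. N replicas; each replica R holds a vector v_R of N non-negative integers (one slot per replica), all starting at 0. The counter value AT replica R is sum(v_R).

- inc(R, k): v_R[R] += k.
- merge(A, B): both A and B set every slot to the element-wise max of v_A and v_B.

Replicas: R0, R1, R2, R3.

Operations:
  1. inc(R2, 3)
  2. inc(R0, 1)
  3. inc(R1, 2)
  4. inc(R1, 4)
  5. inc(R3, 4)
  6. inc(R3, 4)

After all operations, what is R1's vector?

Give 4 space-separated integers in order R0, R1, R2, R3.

Answer: 0 6 0 0

Derivation:
Op 1: inc R2 by 3 -> R2=(0,0,3,0) value=3
Op 2: inc R0 by 1 -> R0=(1,0,0,0) value=1
Op 3: inc R1 by 2 -> R1=(0,2,0,0) value=2
Op 4: inc R1 by 4 -> R1=(0,6,0,0) value=6
Op 5: inc R3 by 4 -> R3=(0,0,0,4) value=4
Op 6: inc R3 by 4 -> R3=(0,0,0,8) value=8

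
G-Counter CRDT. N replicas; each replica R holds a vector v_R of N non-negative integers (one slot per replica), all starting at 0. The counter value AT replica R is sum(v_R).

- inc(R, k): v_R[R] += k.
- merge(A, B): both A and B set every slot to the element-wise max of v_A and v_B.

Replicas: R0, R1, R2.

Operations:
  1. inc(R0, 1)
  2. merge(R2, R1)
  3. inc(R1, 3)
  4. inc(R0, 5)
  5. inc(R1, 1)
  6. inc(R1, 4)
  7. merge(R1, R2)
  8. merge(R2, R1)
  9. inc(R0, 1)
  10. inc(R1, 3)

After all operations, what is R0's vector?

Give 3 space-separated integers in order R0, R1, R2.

Answer: 7 0 0

Derivation:
Op 1: inc R0 by 1 -> R0=(1,0,0) value=1
Op 2: merge R2<->R1 -> R2=(0,0,0) R1=(0,0,0)
Op 3: inc R1 by 3 -> R1=(0,3,0) value=3
Op 4: inc R0 by 5 -> R0=(6,0,0) value=6
Op 5: inc R1 by 1 -> R1=(0,4,0) value=4
Op 6: inc R1 by 4 -> R1=(0,8,0) value=8
Op 7: merge R1<->R2 -> R1=(0,8,0) R2=(0,8,0)
Op 8: merge R2<->R1 -> R2=(0,8,0) R1=(0,8,0)
Op 9: inc R0 by 1 -> R0=(7,0,0) value=7
Op 10: inc R1 by 3 -> R1=(0,11,0) value=11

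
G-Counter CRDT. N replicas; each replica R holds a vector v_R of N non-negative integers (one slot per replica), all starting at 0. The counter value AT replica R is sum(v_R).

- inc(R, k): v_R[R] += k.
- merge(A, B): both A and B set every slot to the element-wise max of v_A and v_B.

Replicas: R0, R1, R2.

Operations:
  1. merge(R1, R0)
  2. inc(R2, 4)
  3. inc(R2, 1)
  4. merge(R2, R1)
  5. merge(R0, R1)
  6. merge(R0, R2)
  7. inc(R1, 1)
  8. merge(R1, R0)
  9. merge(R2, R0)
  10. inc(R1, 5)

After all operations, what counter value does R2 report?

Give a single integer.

Answer: 6

Derivation:
Op 1: merge R1<->R0 -> R1=(0,0,0) R0=(0,0,0)
Op 2: inc R2 by 4 -> R2=(0,0,4) value=4
Op 3: inc R2 by 1 -> R2=(0,0,5) value=5
Op 4: merge R2<->R1 -> R2=(0,0,5) R1=(0,0,5)
Op 5: merge R0<->R1 -> R0=(0,0,5) R1=(0,0,5)
Op 6: merge R0<->R2 -> R0=(0,0,5) R2=(0,0,5)
Op 7: inc R1 by 1 -> R1=(0,1,5) value=6
Op 8: merge R1<->R0 -> R1=(0,1,5) R0=(0,1,5)
Op 9: merge R2<->R0 -> R2=(0,1,5) R0=(0,1,5)
Op 10: inc R1 by 5 -> R1=(0,6,5) value=11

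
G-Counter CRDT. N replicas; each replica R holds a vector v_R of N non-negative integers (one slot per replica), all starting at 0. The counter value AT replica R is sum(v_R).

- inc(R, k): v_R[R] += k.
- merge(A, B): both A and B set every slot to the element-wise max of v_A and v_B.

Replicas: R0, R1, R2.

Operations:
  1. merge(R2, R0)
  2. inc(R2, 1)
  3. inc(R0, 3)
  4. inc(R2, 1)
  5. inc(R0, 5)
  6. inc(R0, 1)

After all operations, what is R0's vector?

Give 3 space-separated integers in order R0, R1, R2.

Answer: 9 0 0

Derivation:
Op 1: merge R2<->R0 -> R2=(0,0,0) R0=(0,0,0)
Op 2: inc R2 by 1 -> R2=(0,0,1) value=1
Op 3: inc R0 by 3 -> R0=(3,0,0) value=3
Op 4: inc R2 by 1 -> R2=(0,0,2) value=2
Op 5: inc R0 by 5 -> R0=(8,0,0) value=8
Op 6: inc R0 by 1 -> R0=(9,0,0) value=9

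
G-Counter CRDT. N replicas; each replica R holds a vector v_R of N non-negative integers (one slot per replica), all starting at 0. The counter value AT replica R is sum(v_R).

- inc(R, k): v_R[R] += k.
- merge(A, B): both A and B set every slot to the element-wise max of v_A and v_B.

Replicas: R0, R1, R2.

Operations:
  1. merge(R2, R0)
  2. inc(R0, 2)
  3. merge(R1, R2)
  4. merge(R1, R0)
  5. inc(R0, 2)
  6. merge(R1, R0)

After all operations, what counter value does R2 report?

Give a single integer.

Answer: 0

Derivation:
Op 1: merge R2<->R0 -> R2=(0,0,0) R0=(0,0,0)
Op 2: inc R0 by 2 -> R0=(2,0,0) value=2
Op 3: merge R1<->R2 -> R1=(0,0,0) R2=(0,0,0)
Op 4: merge R1<->R0 -> R1=(2,0,0) R0=(2,0,0)
Op 5: inc R0 by 2 -> R0=(4,0,0) value=4
Op 6: merge R1<->R0 -> R1=(4,0,0) R0=(4,0,0)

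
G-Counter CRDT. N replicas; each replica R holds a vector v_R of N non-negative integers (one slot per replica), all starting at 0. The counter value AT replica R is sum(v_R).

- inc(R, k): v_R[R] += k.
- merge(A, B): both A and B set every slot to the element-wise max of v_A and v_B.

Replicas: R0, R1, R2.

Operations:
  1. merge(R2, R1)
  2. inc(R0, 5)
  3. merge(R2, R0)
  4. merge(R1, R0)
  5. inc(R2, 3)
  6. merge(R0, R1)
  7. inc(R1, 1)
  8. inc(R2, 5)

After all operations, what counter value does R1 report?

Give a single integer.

Answer: 6

Derivation:
Op 1: merge R2<->R1 -> R2=(0,0,0) R1=(0,0,0)
Op 2: inc R0 by 5 -> R0=(5,0,0) value=5
Op 3: merge R2<->R0 -> R2=(5,0,0) R0=(5,0,0)
Op 4: merge R1<->R0 -> R1=(5,0,0) R0=(5,0,0)
Op 5: inc R2 by 3 -> R2=(5,0,3) value=8
Op 6: merge R0<->R1 -> R0=(5,0,0) R1=(5,0,0)
Op 7: inc R1 by 1 -> R1=(5,1,0) value=6
Op 8: inc R2 by 5 -> R2=(5,0,8) value=13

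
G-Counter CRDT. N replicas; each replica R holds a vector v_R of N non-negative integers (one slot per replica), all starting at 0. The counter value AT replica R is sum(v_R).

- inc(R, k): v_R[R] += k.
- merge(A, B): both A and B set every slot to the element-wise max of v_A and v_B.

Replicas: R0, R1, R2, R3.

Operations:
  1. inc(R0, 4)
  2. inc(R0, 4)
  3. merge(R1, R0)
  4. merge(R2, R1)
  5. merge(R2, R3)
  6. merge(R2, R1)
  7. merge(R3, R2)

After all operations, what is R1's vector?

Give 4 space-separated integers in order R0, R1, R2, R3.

Answer: 8 0 0 0

Derivation:
Op 1: inc R0 by 4 -> R0=(4,0,0,0) value=4
Op 2: inc R0 by 4 -> R0=(8,0,0,0) value=8
Op 3: merge R1<->R0 -> R1=(8,0,0,0) R0=(8,0,0,0)
Op 4: merge R2<->R1 -> R2=(8,0,0,0) R1=(8,0,0,0)
Op 5: merge R2<->R3 -> R2=(8,0,0,0) R3=(8,0,0,0)
Op 6: merge R2<->R1 -> R2=(8,0,0,0) R1=(8,0,0,0)
Op 7: merge R3<->R2 -> R3=(8,0,0,0) R2=(8,0,0,0)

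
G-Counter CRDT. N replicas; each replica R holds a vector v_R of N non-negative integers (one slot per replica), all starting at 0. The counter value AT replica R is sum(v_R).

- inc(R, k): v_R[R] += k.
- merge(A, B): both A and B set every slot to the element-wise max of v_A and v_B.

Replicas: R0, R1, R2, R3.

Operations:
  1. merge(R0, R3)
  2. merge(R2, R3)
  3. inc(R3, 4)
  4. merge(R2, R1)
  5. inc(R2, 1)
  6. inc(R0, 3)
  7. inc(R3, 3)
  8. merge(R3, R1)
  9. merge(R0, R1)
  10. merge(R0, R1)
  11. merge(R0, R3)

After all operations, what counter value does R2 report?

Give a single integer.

Op 1: merge R0<->R3 -> R0=(0,0,0,0) R3=(0,0,0,0)
Op 2: merge R2<->R3 -> R2=(0,0,0,0) R3=(0,0,0,0)
Op 3: inc R3 by 4 -> R3=(0,0,0,4) value=4
Op 4: merge R2<->R1 -> R2=(0,0,0,0) R1=(0,0,0,0)
Op 5: inc R2 by 1 -> R2=(0,0,1,0) value=1
Op 6: inc R0 by 3 -> R0=(3,0,0,0) value=3
Op 7: inc R3 by 3 -> R3=(0,0,0,7) value=7
Op 8: merge R3<->R1 -> R3=(0,0,0,7) R1=(0,0,0,7)
Op 9: merge R0<->R1 -> R0=(3,0,0,7) R1=(3,0,0,7)
Op 10: merge R0<->R1 -> R0=(3,0,0,7) R1=(3,0,0,7)
Op 11: merge R0<->R3 -> R0=(3,0,0,7) R3=(3,0,0,7)

Answer: 1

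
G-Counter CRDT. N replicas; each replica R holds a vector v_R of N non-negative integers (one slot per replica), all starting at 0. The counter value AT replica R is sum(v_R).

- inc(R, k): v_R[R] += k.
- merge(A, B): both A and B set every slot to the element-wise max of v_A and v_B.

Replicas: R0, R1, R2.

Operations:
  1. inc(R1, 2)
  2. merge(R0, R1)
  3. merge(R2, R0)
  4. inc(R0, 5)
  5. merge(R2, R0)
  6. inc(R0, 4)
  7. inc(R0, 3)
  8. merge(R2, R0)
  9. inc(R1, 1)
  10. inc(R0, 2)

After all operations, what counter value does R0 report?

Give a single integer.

Op 1: inc R1 by 2 -> R1=(0,2,0) value=2
Op 2: merge R0<->R1 -> R0=(0,2,0) R1=(0,2,0)
Op 3: merge R2<->R0 -> R2=(0,2,0) R0=(0,2,0)
Op 4: inc R0 by 5 -> R0=(5,2,0) value=7
Op 5: merge R2<->R0 -> R2=(5,2,0) R0=(5,2,0)
Op 6: inc R0 by 4 -> R0=(9,2,0) value=11
Op 7: inc R0 by 3 -> R0=(12,2,0) value=14
Op 8: merge R2<->R0 -> R2=(12,2,0) R0=(12,2,0)
Op 9: inc R1 by 1 -> R1=(0,3,0) value=3
Op 10: inc R0 by 2 -> R0=(14,2,0) value=16

Answer: 16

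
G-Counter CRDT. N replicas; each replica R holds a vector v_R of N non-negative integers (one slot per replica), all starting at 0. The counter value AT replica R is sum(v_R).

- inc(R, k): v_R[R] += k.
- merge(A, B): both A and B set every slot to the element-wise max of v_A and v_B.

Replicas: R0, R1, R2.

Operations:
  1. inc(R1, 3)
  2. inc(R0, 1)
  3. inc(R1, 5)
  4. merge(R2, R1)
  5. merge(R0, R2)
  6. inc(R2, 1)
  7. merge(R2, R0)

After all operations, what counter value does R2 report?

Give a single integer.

Op 1: inc R1 by 3 -> R1=(0,3,0) value=3
Op 2: inc R0 by 1 -> R0=(1,0,0) value=1
Op 3: inc R1 by 5 -> R1=(0,8,0) value=8
Op 4: merge R2<->R1 -> R2=(0,8,0) R1=(0,8,0)
Op 5: merge R0<->R2 -> R0=(1,8,0) R2=(1,8,0)
Op 6: inc R2 by 1 -> R2=(1,8,1) value=10
Op 7: merge R2<->R0 -> R2=(1,8,1) R0=(1,8,1)

Answer: 10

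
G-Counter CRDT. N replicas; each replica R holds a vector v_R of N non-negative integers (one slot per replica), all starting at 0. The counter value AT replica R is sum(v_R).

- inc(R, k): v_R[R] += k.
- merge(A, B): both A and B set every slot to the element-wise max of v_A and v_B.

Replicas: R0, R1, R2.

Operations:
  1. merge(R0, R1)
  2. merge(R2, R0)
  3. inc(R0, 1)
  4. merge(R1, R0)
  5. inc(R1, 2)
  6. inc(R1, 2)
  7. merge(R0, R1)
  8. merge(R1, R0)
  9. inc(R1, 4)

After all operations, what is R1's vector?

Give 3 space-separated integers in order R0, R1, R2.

Answer: 1 8 0

Derivation:
Op 1: merge R0<->R1 -> R0=(0,0,0) R1=(0,0,0)
Op 2: merge R2<->R0 -> R2=(0,0,0) R0=(0,0,0)
Op 3: inc R0 by 1 -> R0=(1,0,0) value=1
Op 4: merge R1<->R0 -> R1=(1,0,0) R0=(1,0,0)
Op 5: inc R1 by 2 -> R1=(1,2,0) value=3
Op 6: inc R1 by 2 -> R1=(1,4,0) value=5
Op 7: merge R0<->R1 -> R0=(1,4,0) R1=(1,4,0)
Op 8: merge R1<->R0 -> R1=(1,4,0) R0=(1,4,0)
Op 9: inc R1 by 4 -> R1=(1,8,0) value=9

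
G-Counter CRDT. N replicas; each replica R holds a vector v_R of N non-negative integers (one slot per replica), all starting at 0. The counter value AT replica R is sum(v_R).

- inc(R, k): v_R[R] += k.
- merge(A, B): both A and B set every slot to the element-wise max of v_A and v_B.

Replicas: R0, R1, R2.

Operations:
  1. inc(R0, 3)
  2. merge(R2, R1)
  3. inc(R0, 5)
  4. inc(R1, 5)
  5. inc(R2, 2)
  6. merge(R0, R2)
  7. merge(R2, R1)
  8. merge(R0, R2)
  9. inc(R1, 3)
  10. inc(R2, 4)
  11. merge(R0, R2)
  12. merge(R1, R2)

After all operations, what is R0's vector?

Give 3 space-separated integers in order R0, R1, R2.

Answer: 8 5 6

Derivation:
Op 1: inc R0 by 3 -> R0=(3,0,0) value=3
Op 2: merge R2<->R1 -> R2=(0,0,0) R1=(0,0,0)
Op 3: inc R0 by 5 -> R0=(8,0,0) value=8
Op 4: inc R1 by 5 -> R1=(0,5,0) value=5
Op 5: inc R2 by 2 -> R2=(0,0,2) value=2
Op 6: merge R0<->R2 -> R0=(8,0,2) R2=(8,0,2)
Op 7: merge R2<->R1 -> R2=(8,5,2) R1=(8,5,2)
Op 8: merge R0<->R2 -> R0=(8,5,2) R2=(8,5,2)
Op 9: inc R1 by 3 -> R1=(8,8,2) value=18
Op 10: inc R2 by 4 -> R2=(8,5,6) value=19
Op 11: merge R0<->R2 -> R0=(8,5,6) R2=(8,5,6)
Op 12: merge R1<->R2 -> R1=(8,8,6) R2=(8,8,6)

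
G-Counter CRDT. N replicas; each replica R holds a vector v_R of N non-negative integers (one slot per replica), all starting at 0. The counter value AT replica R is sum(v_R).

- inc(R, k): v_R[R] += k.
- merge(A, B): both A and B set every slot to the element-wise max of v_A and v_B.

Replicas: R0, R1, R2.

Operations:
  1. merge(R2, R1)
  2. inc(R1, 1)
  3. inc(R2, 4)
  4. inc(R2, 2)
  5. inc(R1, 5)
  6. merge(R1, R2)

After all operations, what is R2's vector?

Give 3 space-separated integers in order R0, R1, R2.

Answer: 0 6 6

Derivation:
Op 1: merge R2<->R1 -> R2=(0,0,0) R1=(0,0,0)
Op 2: inc R1 by 1 -> R1=(0,1,0) value=1
Op 3: inc R2 by 4 -> R2=(0,0,4) value=4
Op 4: inc R2 by 2 -> R2=(0,0,6) value=6
Op 5: inc R1 by 5 -> R1=(0,6,0) value=6
Op 6: merge R1<->R2 -> R1=(0,6,6) R2=(0,6,6)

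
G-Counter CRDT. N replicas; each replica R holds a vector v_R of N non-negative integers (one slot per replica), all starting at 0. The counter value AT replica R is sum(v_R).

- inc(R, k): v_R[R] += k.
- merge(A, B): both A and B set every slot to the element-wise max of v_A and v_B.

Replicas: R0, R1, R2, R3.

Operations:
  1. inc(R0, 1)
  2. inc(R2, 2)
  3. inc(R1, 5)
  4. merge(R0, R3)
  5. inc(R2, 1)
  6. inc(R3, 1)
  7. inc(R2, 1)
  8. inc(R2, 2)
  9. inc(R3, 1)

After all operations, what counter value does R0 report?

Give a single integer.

Op 1: inc R0 by 1 -> R0=(1,0,0,0) value=1
Op 2: inc R2 by 2 -> R2=(0,0,2,0) value=2
Op 3: inc R1 by 5 -> R1=(0,5,0,0) value=5
Op 4: merge R0<->R3 -> R0=(1,0,0,0) R3=(1,0,0,0)
Op 5: inc R2 by 1 -> R2=(0,0,3,0) value=3
Op 6: inc R3 by 1 -> R3=(1,0,0,1) value=2
Op 7: inc R2 by 1 -> R2=(0,0,4,0) value=4
Op 8: inc R2 by 2 -> R2=(0,0,6,0) value=6
Op 9: inc R3 by 1 -> R3=(1,0,0,2) value=3

Answer: 1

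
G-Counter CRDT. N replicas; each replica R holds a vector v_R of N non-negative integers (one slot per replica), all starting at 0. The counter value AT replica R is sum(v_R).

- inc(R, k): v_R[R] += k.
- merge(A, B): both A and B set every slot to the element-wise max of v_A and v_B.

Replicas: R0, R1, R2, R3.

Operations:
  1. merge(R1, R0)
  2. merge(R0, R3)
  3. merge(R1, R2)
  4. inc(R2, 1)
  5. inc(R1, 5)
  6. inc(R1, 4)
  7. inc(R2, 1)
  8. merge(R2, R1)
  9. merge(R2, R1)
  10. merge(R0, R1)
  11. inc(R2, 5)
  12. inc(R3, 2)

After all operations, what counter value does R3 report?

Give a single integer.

Op 1: merge R1<->R0 -> R1=(0,0,0,0) R0=(0,0,0,0)
Op 2: merge R0<->R3 -> R0=(0,0,0,0) R3=(0,0,0,0)
Op 3: merge R1<->R2 -> R1=(0,0,0,0) R2=(0,0,0,0)
Op 4: inc R2 by 1 -> R2=(0,0,1,0) value=1
Op 5: inc R1 by 5 -> R1=(0,5,0,0) value=5
Op 6: inc R1 by 4 -> R1=(0,9,0,0) value=9
Op 7: inc R2 by 1 -> R2=(0,0,2,0) value=2
Op 8: merge R2<->R1 -> R2=(0,9,2,0) R1=(0,9,2,0)
Op 9: merge R2<->R1 -> R2=(0,9,2,0) R1=(0,9,2,0)
Op 10: merge R0<->R1 -> R0=(0,9,2,0) R1=(0,9,2,0)
Op 11: inc R2 by 5 -> R2=(0,9,7,0) value=16
Op 12: inc R3 by 2 -> R3=(0,0,0,2) value=2

Answer: 2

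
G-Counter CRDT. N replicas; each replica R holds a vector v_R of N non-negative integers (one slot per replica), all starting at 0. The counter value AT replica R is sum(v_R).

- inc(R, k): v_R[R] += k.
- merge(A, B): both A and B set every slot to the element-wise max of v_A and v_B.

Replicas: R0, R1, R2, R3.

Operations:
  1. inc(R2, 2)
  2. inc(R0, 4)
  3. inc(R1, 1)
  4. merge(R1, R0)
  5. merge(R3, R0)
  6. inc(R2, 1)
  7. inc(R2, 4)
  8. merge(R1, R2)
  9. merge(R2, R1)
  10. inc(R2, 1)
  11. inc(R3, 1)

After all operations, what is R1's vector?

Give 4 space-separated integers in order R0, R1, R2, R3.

Answer: 4 1 7 0

Derivation:
Op 1: inc R2 by 2 -> R2=(0,0,2,0) value=2
Op 2: inc R0 by 4 -> R0=(4,0,0,0) value=4
Op 3: inc R1 by 1 -> R1=(0,1,0,0) value=1
Op 4: merge R1<->R0 -> R1=(4,1,0,0) R0=(4,1,0,0)
Op 5: merge R3<->R0 -> R3=(4,1,0,0) R0=(4,1,0,0)
Op 6: inc R2 by 1 -> R2=(0,0,3,0) value=3
Op 7: inc R2 by 4 -> R2=(0,0,7,0) value=7
Op 8: merge R1<->R2 -> R1=(4,1,7,0) R2=(4,1,7,0)
Op 9: merge R2<->R1 -> R2=(4,1,7,0) R1=(4,1,7,0)
Op 10: inc R2 by 1 -> R2=(4,1,8,0) value=13
Op 11: inc R3 by 1 -> R3=(4,1,0,1) value=6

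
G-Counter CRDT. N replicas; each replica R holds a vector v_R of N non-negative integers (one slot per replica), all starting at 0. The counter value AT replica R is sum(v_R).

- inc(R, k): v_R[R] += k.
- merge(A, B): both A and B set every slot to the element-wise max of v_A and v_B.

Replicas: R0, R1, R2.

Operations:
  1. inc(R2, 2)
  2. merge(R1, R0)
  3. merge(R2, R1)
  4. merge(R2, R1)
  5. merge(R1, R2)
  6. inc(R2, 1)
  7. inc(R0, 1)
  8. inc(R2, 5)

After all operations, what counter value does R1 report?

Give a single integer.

Op 1: inc R2 by 2 -> R2=(0,0,2) value=2
Op 2: merge R1<->R0 -> R1=(0,0,0) R0=(0,0,0)
Op 3: merge R2<->R1 -> R2=(0,0,2) R1=(0,0,2)
Op 4: merge R2<->R1 -> R2=(0,0,2) R1=(0,0,2)
Op 5: merge R1<->R2 -> R1=(0,0,2) R2=(0,0,2)
Op 6: inc R2 by 1 -> R2=(0,0,3) value=3
Op 7: inc R0 by 1 -> R0=(1,0,0) value=1
Op 8: inc R2 by 5 -> R2=(0,0,8) value=8

Answer: 2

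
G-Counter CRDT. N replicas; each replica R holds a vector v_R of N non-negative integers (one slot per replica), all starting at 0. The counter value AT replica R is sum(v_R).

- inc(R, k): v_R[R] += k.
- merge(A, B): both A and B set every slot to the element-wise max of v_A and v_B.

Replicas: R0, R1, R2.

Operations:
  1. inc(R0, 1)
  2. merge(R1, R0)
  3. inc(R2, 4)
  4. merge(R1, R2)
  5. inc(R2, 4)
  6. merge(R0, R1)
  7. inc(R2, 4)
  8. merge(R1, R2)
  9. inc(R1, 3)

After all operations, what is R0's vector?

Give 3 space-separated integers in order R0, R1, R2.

Answer: 1 0 4

Derivation:
Op 1: inc R0 by 1 -> R0=(1,0,0) value=1
Op 2: merge R1<->R0 -> R1=(1,0,0) R0=(1,0,0)
Op 3: inc R2 by 4 -> R2=(0,0,4) value=4
Op 4: merge R1<->R2 -> R1=(1,0,4) R2=(1,0,4)
Op 5: inc R2 by 4 -> R2=(1,0,8) value=9
Op 6: merge R0<->R1 -> R0=(1,0,4) R1=(1,0,4)
Op 7: inc R2 by 4 -> R2=(1,0,12) value=13
Op 8: merge R1<->R2 -> R1=(1,0,12) R2=(1,0,12)
Op 9: inc R1 by 3 -> R1=(1,3,12) value=16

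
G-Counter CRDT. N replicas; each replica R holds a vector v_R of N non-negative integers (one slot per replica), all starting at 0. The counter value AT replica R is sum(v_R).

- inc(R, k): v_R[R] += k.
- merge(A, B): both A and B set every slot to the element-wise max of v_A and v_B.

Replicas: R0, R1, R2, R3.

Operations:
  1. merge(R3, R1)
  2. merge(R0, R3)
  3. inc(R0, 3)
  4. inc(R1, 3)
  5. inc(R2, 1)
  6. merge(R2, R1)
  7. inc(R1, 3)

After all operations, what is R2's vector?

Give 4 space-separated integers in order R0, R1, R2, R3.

Answer: 0 3 1 0

Derivation:
Op 1: merge R3<->R1 -> R3=(0,0,0,0) R1=(0,0,0,0)
Op 2: merge R0<->R3 -> R0=(0,0,0,0) R3=(0,0,0,0)
Op 3: inc R0 by 3 -> R0=(3,0,0,0) value=3
Op 4: inc R1 by 3 -> R1=(0,3,0,0) value=3
Op 5: inc R2 by 1 -> R2=(0,0,1,0) value=1
Op 6: merge R2<->R1 -> R2=(0,3,1,0) R1=(0,3,1,0)
Op 7: inc R1 by 3 -> R1=(0,6,1,0) value=7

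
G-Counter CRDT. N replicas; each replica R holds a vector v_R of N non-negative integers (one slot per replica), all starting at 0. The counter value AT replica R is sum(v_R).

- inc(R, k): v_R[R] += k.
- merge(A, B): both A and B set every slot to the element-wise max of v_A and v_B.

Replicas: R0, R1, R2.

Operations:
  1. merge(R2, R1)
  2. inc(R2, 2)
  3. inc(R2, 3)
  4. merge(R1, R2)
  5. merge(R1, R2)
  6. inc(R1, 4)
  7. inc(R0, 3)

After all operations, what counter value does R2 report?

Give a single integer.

Answer: 5

Derivation:
Op 1: merge R2<->R1 -> R2=(0,0,0) R1=(0,0,0)
Op 2: inc R2 by 2 -> R2=(0,0,2) value=2
Op 3: inc R2 by 3 -> R2=(0,0,5) value=5
Op 4: merge R1<->R2 -> R1=(0,0,5) R2=(0,0,5)
Op 5: merge R1<->R2 -> R1=(0,0,5) R2=(0,0,5)
Op 6: inc R1 by 4 -> R1=(0,4,5) value=9
Op 7: inc R0 by 3 -> R0=(3,0,0) value=3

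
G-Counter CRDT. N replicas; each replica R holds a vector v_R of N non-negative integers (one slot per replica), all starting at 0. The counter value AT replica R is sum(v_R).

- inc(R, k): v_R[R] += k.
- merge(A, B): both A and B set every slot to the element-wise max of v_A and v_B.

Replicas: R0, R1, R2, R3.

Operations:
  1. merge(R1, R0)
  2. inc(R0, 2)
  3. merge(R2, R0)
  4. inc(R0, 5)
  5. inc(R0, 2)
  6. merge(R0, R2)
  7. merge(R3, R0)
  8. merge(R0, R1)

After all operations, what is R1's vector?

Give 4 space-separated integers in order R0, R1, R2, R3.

Op 1: merge R1<->R0 -> R1=(0,0,0,0) R0=(0,0,0,0)
Op 2: inc R0 by 2 -> R0=(2,0,0,0) value=2
Op 3: merge R2<->R0 -> R2=(2,0,0,0) R0=(2,0,0,0)
Op 4: inc R0 by 5 -> R0=(7,0,0,0) value=7
Op 5: inc R0 by 2 -> R0=(9,0,0,0) value=9
Op 6: merge R0<->R2 -> R0=(9,0,0,0) R2=(9,0,0,0)
Op 7: merge R3<->R0 -> R3=(9,0,0,0) R0=(9,0,0,0)
Op 8: merge R0<->R1 -> R0=(9,0,0,0) R1=(9,0,0,0)

Answer: 9 0 0 0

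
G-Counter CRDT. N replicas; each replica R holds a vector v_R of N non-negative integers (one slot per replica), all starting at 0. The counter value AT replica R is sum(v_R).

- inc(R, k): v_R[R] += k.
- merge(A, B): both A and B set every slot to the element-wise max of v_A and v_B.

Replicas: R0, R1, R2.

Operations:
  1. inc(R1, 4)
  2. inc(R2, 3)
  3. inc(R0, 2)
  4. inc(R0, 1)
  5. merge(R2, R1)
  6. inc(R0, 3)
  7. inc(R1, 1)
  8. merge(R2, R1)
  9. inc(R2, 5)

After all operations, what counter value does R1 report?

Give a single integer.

Op 1: inc R1 by 4 -> R1=(0,4,0) value=4
Op 2: inc R2 by 3 -> R2=(0,0,3) value=3
Op 3: inc R0 by 2 -> R0=(2,0,0) value=2
Op 4: inc R0 by 1 -> R0=(3,0,0) value=3
Op 5: merge R2<->R1 -> R2=(0,4,3) R1=(0,4,3)
Op 6: inc R0 by 3 -> R0=(6,0,0) value=6
Op 7: inc R1 by 1 -> R1=(0,5,3) value=8
Op 8: merge R2<->R1 -> R2=(0,5,3) R1=(0,5,3)
Op 9: inc R2 by 5 -> R2=(0,5,8) value=13

Answer: 8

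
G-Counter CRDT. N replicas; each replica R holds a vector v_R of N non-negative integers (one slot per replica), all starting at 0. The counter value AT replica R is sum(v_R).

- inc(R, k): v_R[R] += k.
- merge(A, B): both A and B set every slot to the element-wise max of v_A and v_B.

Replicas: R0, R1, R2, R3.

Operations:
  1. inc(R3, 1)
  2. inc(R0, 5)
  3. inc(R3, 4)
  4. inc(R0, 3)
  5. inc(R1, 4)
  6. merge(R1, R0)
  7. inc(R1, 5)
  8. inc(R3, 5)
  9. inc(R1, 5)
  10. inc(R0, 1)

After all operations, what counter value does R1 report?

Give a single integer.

Answer: 22

Derivation:
Op 1: inc R3 by 1 -> R3=(0,0,0,1) value=1
Op 2: inc R0 by 5 -> R0=(5,0,0,0) value=5
Op 3: inc R3 by 4 -> R3=(0,0,0,5) value=5
Op 4: inc R0 by 3 -> R0=(8,0,0,0) value=8
Op 5: inc R1 by 4 -> R1=(0,4,0,0) value=4
Op 6: merge R1<->R0 -> R1=(8,4,0,0) R0=(8,4,0,0)
Op 7: inc R1 by 5 -> R1=(8,9,0,0) value=17
Op 8: inc R3 by 5 -> R3=(0,0,0,10) value=10
Op 9: inc R1 by 5 -> R1=(8,14,0,0) value=22
Op 10: inc R0 by 1 -> R0=(9,4,0,0) value=13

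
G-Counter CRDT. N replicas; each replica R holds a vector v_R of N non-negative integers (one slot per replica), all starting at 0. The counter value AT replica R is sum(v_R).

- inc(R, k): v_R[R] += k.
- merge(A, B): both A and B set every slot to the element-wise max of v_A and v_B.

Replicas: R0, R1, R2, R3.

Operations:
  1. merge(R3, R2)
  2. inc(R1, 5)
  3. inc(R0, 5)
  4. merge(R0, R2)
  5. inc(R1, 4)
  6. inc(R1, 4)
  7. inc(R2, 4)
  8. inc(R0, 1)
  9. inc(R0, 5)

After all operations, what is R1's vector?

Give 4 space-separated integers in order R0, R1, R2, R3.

Op 1: merge R3<->R2 -> R3=(0,0,0,0) R2=(0,0,0,0)
Op 2: inc R1 by 5 -> R1=(0,5,0,0) value=5
Op 3: inc R0 by 5 -> R0=(5,0,0,0) value=5
Op 4: merge R0<->R2 -> R0=(5,0,0,0) R2=(5,0,0,0)
Op 5: inc R1 by 4 -> R1=(0,9,0,0) value=9
Op 6: inc R1 by 4 -> R1=(0,13,0,0) value=13
Op 7: inc R2 by 4 -> R2=(5,0,4,0) value=9
Op 8: inc R0 by 1 -> R0=(6,0,0,0) value=6
Op 9: inc R0 by 5 -> R0=(11,0,0,0) value=11

Answer: 0 13 0 0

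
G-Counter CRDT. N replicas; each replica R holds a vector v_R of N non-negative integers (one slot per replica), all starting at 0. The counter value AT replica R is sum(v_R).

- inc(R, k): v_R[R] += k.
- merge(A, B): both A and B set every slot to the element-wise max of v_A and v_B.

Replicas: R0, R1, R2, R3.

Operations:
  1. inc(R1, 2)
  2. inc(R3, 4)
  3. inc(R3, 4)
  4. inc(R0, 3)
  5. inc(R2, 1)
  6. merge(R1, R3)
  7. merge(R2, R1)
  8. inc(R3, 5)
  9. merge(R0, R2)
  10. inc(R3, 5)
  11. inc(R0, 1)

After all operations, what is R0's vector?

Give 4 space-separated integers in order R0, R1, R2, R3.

Op 1: inc R1 by 2 -> R1=(0,2,0,0) value=2
Op 2: inc R3 by 4 -> R3=(0,0,0,4) value=4
Op 3: inc R3 by 4 -> R3=(0,0,0,8) value=8
Op 4: inc R0 by 3 -> R0=(3,0,0,0) value=3
Op 5: inc R2 by 1 -> R2=(0,0,1,0) value=1
Op 6: merge R1<->R3 -> R1=(0,2,0,8) R3=(0,2,0,8)
Op 7: merge R2<->R1 -> R2=(0,2,1,8) R1=(0,2,1,8)
Op 8: inc R3 by 5 -> R3=(0,2,0,13) value=15
Op 9: merge R0<->R2 -> R0=(3,2,1,8) R2=(3,2,1,8)
Op 10: inc R3 by 5 -> R3=(0,2,0,18) value=20
Op 11: inc R0 by 1 -> R0=(4,2,1,8) value=15

Answer: 4 2 1 8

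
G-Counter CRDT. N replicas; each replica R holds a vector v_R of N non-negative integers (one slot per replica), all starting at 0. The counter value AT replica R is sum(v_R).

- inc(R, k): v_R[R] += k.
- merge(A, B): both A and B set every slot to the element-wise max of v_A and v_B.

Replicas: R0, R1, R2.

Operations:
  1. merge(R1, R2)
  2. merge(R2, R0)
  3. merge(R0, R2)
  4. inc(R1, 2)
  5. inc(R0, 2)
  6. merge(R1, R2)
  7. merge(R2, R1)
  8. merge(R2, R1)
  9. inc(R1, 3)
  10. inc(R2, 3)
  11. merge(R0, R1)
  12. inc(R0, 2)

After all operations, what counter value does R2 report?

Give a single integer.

Op 1: merge R1<->R2 -> R1=(0,0,0) R2=(0,0,0)
Op 2: merge R2<->R0 -> R2=(0,0,0) R0=(0,0,0)
Op 3: merge R0<->R2 -> R0=(0,0,0) R2=(0,0,0)
Op 4: inc R1 by 2 -> R1=(0,2,0) value=2
Op 5: inc R0 by 2 -> R0=(2,0,0) value=2
Op 6: merge R1<->R2 -> R1=(0,2,0) R2=(0,2,0)
Op 7: merge R2<->R1 -> R2=(0,2,0) R1=(0,2,0)
Op 8: merge R2<->R1 -> R2=(0,2,0) R1=(0,2,0)
Op 9: inc R1 by 3 -> R1=(0,5,0) value=5
Op 10: inc R2 by 3 -> R2=(0,2,3) value=5
Op 11: merge R0<->R1 -> R0=(2,5,0) R1=(2,5,0)
Op 12: inc R0 by 2 -> R0=(4,5,0) value=9

Answer: 5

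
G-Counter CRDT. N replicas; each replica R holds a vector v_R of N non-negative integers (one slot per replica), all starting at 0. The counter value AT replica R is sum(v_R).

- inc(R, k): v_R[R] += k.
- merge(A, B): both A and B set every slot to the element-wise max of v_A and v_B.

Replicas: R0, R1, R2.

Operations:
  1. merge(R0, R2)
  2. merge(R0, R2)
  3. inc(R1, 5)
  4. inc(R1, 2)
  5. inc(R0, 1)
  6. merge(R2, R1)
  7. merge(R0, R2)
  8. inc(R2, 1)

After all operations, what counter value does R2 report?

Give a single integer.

Op 1: merge R0<->R2 -> R0=(0,0,0) R2=(0,0,0)
Op 2: merge R0<->R2 -> R0=(0,0,0) R2=(0,0,0)
Op 3: inc R1 by 5 -> R1=(0,5,0) value=5
Op 4: inc R1 by 2 -> R1=(0,7,0) value=7
Op 5: inc R0 by 1 -> R0=(1,0,0) value=1
Op 6: merge R2<->R1 -> R2=(0,7,0) R1=(0,7,0)
Op 7: merge R0<->R2 -> R0=(1,7,0) R2=(1,7,0)
Op 8: inc R2 by 1 -> R2=(1,7,1) value=9

Answer: 9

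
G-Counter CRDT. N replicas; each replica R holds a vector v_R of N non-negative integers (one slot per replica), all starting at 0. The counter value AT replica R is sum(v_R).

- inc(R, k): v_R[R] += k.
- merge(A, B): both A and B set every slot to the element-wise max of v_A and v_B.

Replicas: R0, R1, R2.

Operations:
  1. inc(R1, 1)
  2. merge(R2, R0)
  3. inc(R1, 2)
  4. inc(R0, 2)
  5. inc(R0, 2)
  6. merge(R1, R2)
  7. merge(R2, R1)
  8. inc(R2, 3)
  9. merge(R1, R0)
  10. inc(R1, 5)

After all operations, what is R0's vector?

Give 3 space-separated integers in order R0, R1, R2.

Answer: 4 3 0

Derivation:
Op 1: inc R1 by 1 -> R1=(0,1,0) value=1
Op 2: merge R2<->R0 -> R2=(0,0,0) R0=(0,0,0)
Op 3: inc R1 by 2 -> R1=(0,3,0) value=3
Op 4: inc R0 by 2 -> R0=(2,0,0) value=2
Op 5: inc R0 by 2 -> R0=(4,0,0) value=4
Op 6: merge R1<->R2 -> R1=(0,3,0) R2=(0,3,0)
Op 7: merge R2<->R1 -> R2=(0,3,0) R1=(0,3,0)
Op 8: inc R2 by 3 -> R2=(0,3,3) value=6
Op 9: merge R1<->R0 -> R1=(4,3,0) R0=(4,3,0)
Op 10: inc R1 by 5 -> R1=(4,8,0) value=12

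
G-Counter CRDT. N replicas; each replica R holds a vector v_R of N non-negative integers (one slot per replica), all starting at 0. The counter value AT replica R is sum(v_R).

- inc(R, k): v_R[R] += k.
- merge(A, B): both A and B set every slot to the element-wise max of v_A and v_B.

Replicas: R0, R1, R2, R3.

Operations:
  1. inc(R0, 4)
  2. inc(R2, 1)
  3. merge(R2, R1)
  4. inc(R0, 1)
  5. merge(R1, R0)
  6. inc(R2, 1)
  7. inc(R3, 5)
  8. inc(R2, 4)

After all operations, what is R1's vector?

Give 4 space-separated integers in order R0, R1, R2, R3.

Op 1: inc R0 by 4 -> R0=(4,0,0,0) value=4
Op 2: inc R2 by 1 -> R2=(0,0,1,0) value=1
Op 3: merge R2<->R1 -> R2=(0,0,1,0) R1=(0,0,1,0)
Op 4: inc R0 by 1 -> R0=(5,0,0,0) value=5
Op 5: merge R1<->R0 -> R1=(5,0,1,0) R0=(5,0,1,0)
Op 6: inc R2 by 1 -> R2=(0,0,2,0) value=2
Op 7: inc R3 by 5 -> R3=(0,0,0,5) value=5
Op 8: inc R2 by 4 -> R2=(0,0,6,0) value=6

Answer: 5 0 1 0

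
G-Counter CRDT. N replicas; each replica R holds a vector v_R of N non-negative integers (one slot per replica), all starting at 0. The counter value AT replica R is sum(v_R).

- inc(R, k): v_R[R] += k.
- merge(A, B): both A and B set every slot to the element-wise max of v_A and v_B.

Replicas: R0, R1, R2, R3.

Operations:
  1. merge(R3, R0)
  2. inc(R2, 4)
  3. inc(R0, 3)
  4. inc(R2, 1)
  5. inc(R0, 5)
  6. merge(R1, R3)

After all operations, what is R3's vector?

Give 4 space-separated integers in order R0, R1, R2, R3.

Op 1: merge R3<->R0 -> R3=(0,0,0,0) R0=(0,0,0,0)
Op 2: inc R2 by 4 -> R2=(0,0,4,0) value=4
Op 3: inc R0 by 3 -> R0=(3,0,0,0) value=3
Op 4: inc R2 by 1 -> R2=(0,0,5,0) value=5
Op 5: inc R0 by 5 -> R0=(8,0,0,0) value=8
Op 6: merge R1<->R3 -> R1=(0,0,0,0) R3=(0,0,0,0)

Answer: 0 0 0 0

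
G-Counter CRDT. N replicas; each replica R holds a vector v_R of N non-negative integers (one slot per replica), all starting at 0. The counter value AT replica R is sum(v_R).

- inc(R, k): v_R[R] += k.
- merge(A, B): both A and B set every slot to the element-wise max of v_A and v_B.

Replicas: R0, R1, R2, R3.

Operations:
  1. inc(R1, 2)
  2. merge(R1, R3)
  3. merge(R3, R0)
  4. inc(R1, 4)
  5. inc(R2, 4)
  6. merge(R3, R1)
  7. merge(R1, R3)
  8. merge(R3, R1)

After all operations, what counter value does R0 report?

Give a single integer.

Op 1: inc R1 by 2 -> R1=(0,2,0,0) value=2
Op 2: merge R1<->R3 -> R1=(0,2,0,0) R3=(0,2,0,0)
Op 3: merge R3<->R0 -> R3=(0,2,0,0) R0=(0,2,0,0)
Op 4: inc R1 by 4 -> R1=(0,6,0,0) value=6
Op 5: inc R2 by 4 -> R2=(0,0,4,0) value=4
Op 6: merge R3<->R1 -> R3=(0,6,0,0) R1=(0,6,0,0)
Op 7: merge R1<->R3 -> R1=(0,6,0,0) R3=(0,6,0,0)
Op 8: merge R3<->R1 -> R3=(0,6,0,0) R1=(0,6,0,0)

Answer: 2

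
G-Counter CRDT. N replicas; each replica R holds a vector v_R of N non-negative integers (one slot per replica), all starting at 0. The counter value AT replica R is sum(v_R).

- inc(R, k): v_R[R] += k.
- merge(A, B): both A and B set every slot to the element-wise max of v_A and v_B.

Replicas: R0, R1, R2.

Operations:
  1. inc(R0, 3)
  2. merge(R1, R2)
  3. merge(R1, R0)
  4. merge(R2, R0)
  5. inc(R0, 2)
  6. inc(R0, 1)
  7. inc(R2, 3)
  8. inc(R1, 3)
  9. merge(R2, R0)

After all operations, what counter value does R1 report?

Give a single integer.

Answer: 6

Derivation:
Op 1: inc R0 by 3 -> R0=(3,0,0) value=3
Op 2: merge R1<->R2 -> R1=(0,0,0) R2=(0,0,0)
Op 3: merge R1<->R0 -> R1=(3,0,0) R0=(3,0,0)
Op 4: merge R2<->R0 -> R2=(3,0,0) R0=(3,0,0)
Op 5: inc R0 by 2 -> R0=(5,0,0) value=5
Op 6: inc R0 by 1 -> R0=(6,0,0) value=6
Op 7: inc R2 by 3 -> R2=(3,0,3) value=6
Op 8: inc R1 by 3 -> R1=(3,3,0) value=6
Op 9: merge R2<->R0 -> R2=(6,0,3) R0=(6,0,3)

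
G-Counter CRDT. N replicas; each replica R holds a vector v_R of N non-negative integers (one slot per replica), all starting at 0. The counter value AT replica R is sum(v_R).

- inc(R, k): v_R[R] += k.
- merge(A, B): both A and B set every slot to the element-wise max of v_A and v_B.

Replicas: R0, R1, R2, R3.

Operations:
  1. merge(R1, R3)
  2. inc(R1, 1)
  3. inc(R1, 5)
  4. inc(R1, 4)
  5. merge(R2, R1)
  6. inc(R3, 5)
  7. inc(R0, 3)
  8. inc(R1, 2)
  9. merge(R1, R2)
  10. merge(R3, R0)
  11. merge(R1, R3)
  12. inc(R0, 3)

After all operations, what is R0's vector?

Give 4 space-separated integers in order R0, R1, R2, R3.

Answer: 6 0 0 5

Derivation:
Op 1: merge R1<->R3 -> R1=(0,0,0,0) R3=(0,0,0,0)
Op 2: inc R1 by 1 -> R1=(0,1,0,0) value=1
Op 3: inc R1 by 5 -> R1=(0,6,0,0) value=6
Op 4: inc R1 by 4 -> R1=(0,10,0,0) value=10
Op 5: merge R2<->R1 -> R2=(0,10,0,0) R1=(0,10,0,0)
Op 6: inc R3 by 5 -> R3=(0,0,0,5) value=5
Op 7: inc R0 by 3 -> R0=(3,0,0,0) value=3
Op 8: inc R1 by 2 -> R1=(0,12,0,0) value=12
Op 9: merge R1<->R2 -> R1=(0,12,0,0) R2=(0,12,0,0)
Op 10: merge R3<->R0 -> R3=(3,0,0,5) R0=(3,0,0,5)
Op 11: merge R1<->R3 -> R1=(3,12,0,5) R3=(3,12,0,5)
Op 12: inc R0 by 3 -> R0=(6,0,0,5) value=11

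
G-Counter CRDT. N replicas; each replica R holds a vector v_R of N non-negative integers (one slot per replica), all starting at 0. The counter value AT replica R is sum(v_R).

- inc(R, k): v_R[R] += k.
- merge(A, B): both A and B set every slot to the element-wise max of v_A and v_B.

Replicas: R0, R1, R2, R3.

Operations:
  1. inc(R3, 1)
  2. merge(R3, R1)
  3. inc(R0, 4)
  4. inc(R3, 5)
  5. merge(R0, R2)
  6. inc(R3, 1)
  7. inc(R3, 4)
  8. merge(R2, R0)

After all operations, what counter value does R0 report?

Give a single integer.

Answer: 4

Derivation:
Op 1: inc R3 by 1 -> R3=(0,0,0,1) value=1
Op 2: merge R3<->R1 -> R3=(0,0,0,1) R1=(0,0,0,1)
Op 3: inc R0 by 4 -> R0=(4,0,0,0) value=4
Op 4: inc R3 by 5 -> R3=(0,0,0,6) value=6
Op 5: merge R0<->R2 -> R0=(4,0,0,0) R2=(4,0,0,0)
Op 6: inc R3 by 1 -> R3=(0,0,0,7) value=7
Op 7: inc R3 by 4 -> R3=(0,0,0,11) value=11
Op 8: merge R2<->R0 -> R2=(4,0,0,0) R0=(4,0,0,0)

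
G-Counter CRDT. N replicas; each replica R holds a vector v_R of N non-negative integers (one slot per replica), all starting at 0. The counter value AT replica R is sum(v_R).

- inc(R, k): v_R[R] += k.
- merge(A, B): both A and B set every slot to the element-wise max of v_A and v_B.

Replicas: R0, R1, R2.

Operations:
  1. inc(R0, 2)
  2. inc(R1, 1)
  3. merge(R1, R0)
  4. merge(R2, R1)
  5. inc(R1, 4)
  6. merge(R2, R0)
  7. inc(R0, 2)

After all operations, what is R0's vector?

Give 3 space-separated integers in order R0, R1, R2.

Answer: 4 1 0

Derivation:
Op 1: inc R0 by 2 -> R0=(2,0,0) value=2
Op 2: inc R1 by 1 -> R1=(0,1,0) value=1
Op 3: merge R1<->R0 -> R1=(2,1,0) R0=(2,1,0)
Op 4: merge R2<->R1 -> R2=(2,1,0) R1=(2,1,0)
Op 5: inc R1 by 4 -> R1=(2,5,0) value=7
Op 6: merge R2<->R0 -> R2=(2,1,0) R0=(2,1,0)
Op 7: inc R0 by 2 -> R0=(4,1,0) value=5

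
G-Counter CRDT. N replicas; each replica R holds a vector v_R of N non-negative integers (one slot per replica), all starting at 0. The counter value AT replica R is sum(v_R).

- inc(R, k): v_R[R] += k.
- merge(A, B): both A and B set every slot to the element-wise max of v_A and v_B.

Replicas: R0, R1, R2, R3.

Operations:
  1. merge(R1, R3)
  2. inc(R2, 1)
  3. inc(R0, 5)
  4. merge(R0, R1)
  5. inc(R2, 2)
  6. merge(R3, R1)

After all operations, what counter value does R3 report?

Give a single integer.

Op 1: merge R1<->R3 -> R1=(0,0,0,0) R3=(0,0,0,0)
Op 2: inc R2 by 1 -> R2=(0,0,1,0) value=1
Op 3: inc R0 by 5 -> R0=(5,0,0,0) value=5
Op 4: merge R0<->R1 -> R0=(5,0,0,0) R1=(5,0,0,0)
Op 5: inc R2 by 2 -> R2=(0,0,3,0) value=3
Op 6: merge R3<->R1 -> R3=(5,0,0,0) R1=(5,0,0,0)

Answer: 5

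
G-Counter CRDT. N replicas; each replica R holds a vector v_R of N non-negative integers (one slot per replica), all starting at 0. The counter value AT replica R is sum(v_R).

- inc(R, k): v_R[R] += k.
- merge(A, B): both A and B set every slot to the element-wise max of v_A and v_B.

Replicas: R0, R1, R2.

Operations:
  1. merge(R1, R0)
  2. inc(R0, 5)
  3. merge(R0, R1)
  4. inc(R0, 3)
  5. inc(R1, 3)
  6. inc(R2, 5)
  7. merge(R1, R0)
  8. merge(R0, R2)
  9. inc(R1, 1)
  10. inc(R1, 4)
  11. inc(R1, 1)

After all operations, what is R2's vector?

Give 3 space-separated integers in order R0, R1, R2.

Answer: 8 3 5

Derivation:
Op 1: merge R1<->R0 -> R1=(0,0,0) R0=(0,0,0)
Op 2: inc R0 by 5 -> R0=(5,0,0) value=5
Op 3: merge R0<->R1 -> R0=(5,0,0) R1=(5,0,0)
Op 4: inc R0 by 3 -> R0=(8,0,0) value=8
Op 5: inc R1 by 3 -> R1=(5,3,0) value=8
Op 6: inc R2 by 5 -> R2=(0,0,5) value=5
Op 7: merge R1<->R0 -> R1=(8,3,0) R0=(8,3,0)
Op 8: merge R0<->R2 -> R0=(8,3,5) R2=(8,3,5)
Op 9: inc R1 by 1 -> R1=(8,4,0) value=12
Op 10: inc R1 by 4 -> R1=(8,8,0) value=16
Op 11: inc R1 by 1 -> R1=(8,9,0) value=17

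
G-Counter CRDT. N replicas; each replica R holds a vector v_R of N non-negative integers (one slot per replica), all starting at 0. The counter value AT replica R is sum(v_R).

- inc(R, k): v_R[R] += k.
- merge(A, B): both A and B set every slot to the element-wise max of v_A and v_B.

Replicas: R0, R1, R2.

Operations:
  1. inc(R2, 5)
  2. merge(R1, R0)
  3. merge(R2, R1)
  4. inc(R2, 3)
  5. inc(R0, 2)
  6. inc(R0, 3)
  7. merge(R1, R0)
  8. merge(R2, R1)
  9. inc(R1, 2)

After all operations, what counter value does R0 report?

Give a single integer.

Answer: 10

Derivation:
Op 1: inc R2 by 5 -> R2=(0,0,5) value=5
Op 2: merge R1<->R0 -> R1=(0,0,0) R0=(0,0,0)
Op 3: merge R2<->R1 -> R2=(0,0,5) R1=(0,0,5)
Op 4: inc R2 by 3 -> R2=(0,0,8) value=8
Op 5: inc R0 by 2 -> R0=(2,0,0) value=2
Op 6: inc R0 by 3 -> R0=(5,0,0) value=5
Op 7: merge R1<->R0 -> R1=(5,0,5) R0=(5,0,5)
Op 8: merge R2<->R1 -> R2=(5,0,8) R1=(5,0,8)
Op 9: inc R1 by 2 -> R1=(5,2,8) value=15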